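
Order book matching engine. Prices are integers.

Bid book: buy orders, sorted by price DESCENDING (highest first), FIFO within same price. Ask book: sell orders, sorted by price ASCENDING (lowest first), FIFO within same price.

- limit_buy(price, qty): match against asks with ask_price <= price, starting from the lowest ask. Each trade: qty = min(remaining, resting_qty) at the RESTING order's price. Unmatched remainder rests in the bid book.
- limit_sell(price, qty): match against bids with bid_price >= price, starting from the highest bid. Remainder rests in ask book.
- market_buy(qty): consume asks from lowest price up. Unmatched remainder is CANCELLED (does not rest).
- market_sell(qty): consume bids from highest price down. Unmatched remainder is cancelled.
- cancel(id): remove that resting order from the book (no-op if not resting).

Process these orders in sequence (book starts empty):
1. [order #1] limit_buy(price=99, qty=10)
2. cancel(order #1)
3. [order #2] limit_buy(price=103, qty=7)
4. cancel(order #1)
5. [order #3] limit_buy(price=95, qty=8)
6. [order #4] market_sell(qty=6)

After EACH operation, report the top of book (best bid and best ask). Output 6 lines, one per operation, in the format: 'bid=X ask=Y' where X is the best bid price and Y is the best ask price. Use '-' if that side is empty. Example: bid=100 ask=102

Answer: bid=99 ask=-
bid=- ask=-
bid=103 ask=-
bid=103 ask=-
bid=103 ask=-
bid=103 ask=-

Derivation:
After op 1 [order #1] limit_buy(price=99, qty=10): fills=none; bids=[#1:10@99] asks=[-]
After op 2 cancel(order #1): fills=none; bids=[-] asks=[-]
After op 3 [order #2] limit_buy(price=103, qty=7): fills=none; bids=[#2:7@103] asks=[-]
After op 4 cancel(order #1): fills=none; bids=[#2:7@103] asks=[-]
After op 5 [order #3] limit_buy(price=95, qty=8): fills=none; bids=[#2:7@103 #3:8@95] asks=[-]
After op 6 [order #4] market_sell(qty=6): fills=#2x#4:6@103; bids=[#2:1@103 #3:8@95] asks=[-]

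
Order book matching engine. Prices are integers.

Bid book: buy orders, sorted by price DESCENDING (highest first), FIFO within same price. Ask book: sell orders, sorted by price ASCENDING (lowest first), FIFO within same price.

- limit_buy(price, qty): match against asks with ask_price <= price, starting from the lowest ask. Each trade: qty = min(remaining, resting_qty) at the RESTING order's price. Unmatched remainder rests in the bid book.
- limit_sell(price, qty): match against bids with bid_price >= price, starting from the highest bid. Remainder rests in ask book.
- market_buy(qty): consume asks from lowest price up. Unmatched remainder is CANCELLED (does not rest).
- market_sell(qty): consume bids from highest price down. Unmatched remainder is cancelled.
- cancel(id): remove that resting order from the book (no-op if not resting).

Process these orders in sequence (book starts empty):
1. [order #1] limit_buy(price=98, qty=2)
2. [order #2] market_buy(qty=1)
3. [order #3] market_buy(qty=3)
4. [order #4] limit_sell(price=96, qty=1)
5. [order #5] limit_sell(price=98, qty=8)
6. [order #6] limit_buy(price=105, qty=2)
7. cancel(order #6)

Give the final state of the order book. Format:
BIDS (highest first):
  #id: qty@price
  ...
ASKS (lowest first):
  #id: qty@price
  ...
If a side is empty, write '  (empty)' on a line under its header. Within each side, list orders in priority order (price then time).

After op 1 [order #1] limit_buy(price=98, qty=2): fills=none; bids=[#1:2@98] asks=[-]
After op 2 [order #2] market_buy(qty=1): fills=none; bids=[#1:2@98] asks=[-]
After op 3 [order #3] market_buy(qty=3): fills=none; bids=[#1:2@98] asks=[-]
After op 4 [order #4] limit_sell(price=96, qty=1): fills=#1x#4:1@98; bids=[#1:1@98] asks=[-]
After op 5 [order #5] limit_sell(price=98, qty=8): fills=#1x#5:1@98; bids=[-] asks=[#5:7@98]
After op 6 [order #6] limit_buy(price=105, qty=2): fills=#6x#5:2@98; bids=[-] asks=[#5:5@98]
After op 7 cancel(order #6): fills=none; bids=[-] asks=[#5:5@98]

Answer: BIDS (highest first):
  (empty)
ASKS (lowest first):
  #5: 5@98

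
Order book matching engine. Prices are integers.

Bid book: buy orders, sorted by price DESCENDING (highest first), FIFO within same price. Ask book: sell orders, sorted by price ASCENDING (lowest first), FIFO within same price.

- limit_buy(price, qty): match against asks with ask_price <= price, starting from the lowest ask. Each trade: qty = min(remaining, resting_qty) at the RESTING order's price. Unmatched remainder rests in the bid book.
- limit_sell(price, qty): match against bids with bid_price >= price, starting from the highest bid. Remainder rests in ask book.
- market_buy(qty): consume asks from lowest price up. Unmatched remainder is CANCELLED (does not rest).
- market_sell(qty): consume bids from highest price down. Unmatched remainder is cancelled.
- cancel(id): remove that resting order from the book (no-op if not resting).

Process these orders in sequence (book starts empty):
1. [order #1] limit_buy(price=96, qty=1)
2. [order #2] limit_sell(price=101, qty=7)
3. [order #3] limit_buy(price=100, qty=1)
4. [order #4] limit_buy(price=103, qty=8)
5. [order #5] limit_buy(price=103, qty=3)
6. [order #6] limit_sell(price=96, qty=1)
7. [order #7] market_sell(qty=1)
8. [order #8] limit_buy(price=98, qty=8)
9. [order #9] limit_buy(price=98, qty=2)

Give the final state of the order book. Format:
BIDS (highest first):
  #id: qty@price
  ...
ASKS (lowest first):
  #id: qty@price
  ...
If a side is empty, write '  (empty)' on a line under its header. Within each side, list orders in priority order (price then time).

Answer: BIDS (highest first):
  #5: 2@103
  #3: 1@100
  #8: 8@98
  #9: 2@98
  #1: 1@96
ASKS (lowest first):
  (empty)

Derivation:
After op 1 [order #1] limit_buy(price=96, qty=1): fills=none; bids=[#1:1@96] asks=[-]
After op 2 [order #2] limit_sell(price=101, qty=7): fills=none; bids=[#1:1@96] asks=[#2:7@101]
After op 3 [order #3] limit_buy(price=100, qty=1): fills=none; bids=[#3:1@100 #1:1@96] asks=[#2:7@101]
After op 4 [order #4] limit_buy(price=103, qty=8): fills=#4x#2:7@101; bids=[#4:1@103 #3:1@100 #1:1@96] asks=[-]
After op 5 [order #5] limit_buy(price=103, qty=3): fills=none; bids=[#4:1@103 #5:3@103 #3:1@100 #1:1@96] asks=[-]
After op 6 [order #6] limit_sell(price=96, qty=1): fills=#4x#6:1@103; bids=[#5:3@103 #3:1@100 #1:1@96] asks=[-]
After op 7 [order #7] market_sell(qty=1): fills=#5x#7:1@103; bids=[#5:2@103 #3:1@100 #1:1@96] asks=[-]
After op 8 [order #8] limit_buy(price=98, qty=8): fills=none; bids=[#5:2@103 #3:1@100 #8:8@98 #1:1@96] asks=[-]
After op 9 [order #9] limit_buy(price=98, qty=2): fills=none; bids=[#5:2@103 #3:1@100 #8:8@98 #9:2@98 #1:1@96] asks=[-]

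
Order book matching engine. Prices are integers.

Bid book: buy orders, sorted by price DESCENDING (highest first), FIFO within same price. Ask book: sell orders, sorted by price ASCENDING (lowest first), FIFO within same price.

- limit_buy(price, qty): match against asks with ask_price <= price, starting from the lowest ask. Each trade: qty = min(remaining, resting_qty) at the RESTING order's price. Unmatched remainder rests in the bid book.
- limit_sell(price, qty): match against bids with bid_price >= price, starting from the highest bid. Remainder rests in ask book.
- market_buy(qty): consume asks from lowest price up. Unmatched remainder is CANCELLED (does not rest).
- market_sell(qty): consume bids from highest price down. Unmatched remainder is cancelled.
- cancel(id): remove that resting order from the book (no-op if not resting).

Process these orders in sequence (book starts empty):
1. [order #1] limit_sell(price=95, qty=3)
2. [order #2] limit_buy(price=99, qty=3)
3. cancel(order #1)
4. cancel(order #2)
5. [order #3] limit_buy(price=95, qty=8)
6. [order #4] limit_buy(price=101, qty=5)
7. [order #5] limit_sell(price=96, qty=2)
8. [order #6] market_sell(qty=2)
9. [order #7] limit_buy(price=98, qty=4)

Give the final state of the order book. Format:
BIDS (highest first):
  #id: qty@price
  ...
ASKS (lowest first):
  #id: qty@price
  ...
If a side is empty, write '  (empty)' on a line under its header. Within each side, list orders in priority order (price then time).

Answer: BIDS (highest first):
  #4: 1@101
  #7: 4@98
  #3: 8@95
ASKS (lowest first):
  (empty)

Derivation:
After op 1 [order #1] limit_sell(price=95, qty=3): fills=none; bids=[-] asks=[#1:3@95]
After op 2 [order #2] limit_buy(price=99, qty=3): fills=#2x#1:3@95; bids=[-] asks=[-]
After op 3 cancel(order #1): fills=none; bids=[-] asks=[-]
After op 4 cancel(order #2): fills=none; bids=[-] asks=[-]
After op 5 [order #3] limit_buy(price=95, qty=8): fills=none; bids=[#3:8@95] asks=[-]
After op 6 [order #4] limit_buy(price=101, qty=5): fills=none; bids=[#4:5@101 #3:8@95] asks=[-]
After op 7 [order #5] limit_sell(price=96, qty=2): fills=#4x#5:2@101; bids=[#4:3@101 #3:8@95] asks=[-]
After op 8 [order #6] market_sell(qty=2): fills=#4x#6:2@101; bids=[#4:1@101 #3:8@95] asks=[-]
After op 9 [order #7] limit_buy(price=98, qty=4): fills=none; bids=[#4:1@101 #7:4@98 #3:8@95] asks=[-]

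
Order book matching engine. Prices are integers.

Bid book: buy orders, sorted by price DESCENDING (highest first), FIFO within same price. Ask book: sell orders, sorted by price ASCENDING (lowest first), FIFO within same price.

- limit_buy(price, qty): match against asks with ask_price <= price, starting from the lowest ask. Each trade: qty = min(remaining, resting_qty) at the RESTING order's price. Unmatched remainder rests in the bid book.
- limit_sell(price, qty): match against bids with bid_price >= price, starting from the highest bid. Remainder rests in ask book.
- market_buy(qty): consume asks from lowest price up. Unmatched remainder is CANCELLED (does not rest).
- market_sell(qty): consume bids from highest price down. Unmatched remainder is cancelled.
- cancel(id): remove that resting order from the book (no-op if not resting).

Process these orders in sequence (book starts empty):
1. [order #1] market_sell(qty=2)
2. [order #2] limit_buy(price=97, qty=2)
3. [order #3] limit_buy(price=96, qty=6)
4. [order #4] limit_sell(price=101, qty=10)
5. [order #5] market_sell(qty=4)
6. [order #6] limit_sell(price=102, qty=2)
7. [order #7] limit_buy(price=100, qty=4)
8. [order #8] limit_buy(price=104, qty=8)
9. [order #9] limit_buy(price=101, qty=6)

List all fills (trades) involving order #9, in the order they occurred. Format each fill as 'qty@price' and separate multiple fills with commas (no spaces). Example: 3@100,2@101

Answer: 2@101

Derivation:
After op 1 [order #1] market_sell(qty=2): fills=none; bids=[-] asks=[-]
After op 2 [order #2] limit_buy(price=97, qty=2): fills=none; bids=[#2:2@97] asks=[-]
After op 3 [order #3] limit_buy(price=96, qty=6): fills=none; bids=[#2:2@97 #3:6@96] asks=[-]
After op 4 [order #4] limit_sell(price=101, qty=10): fills=none; bids=[#2:2@97 #3:6@96] asks=[#4:10@101]
After op 5 [order #5] market_sell(qty=4): fills=#2x#5:2@97 #3x#5:2@96; bids=[#3:4@96] asks=[#4:10@101]
After op 6 [order #6] limit_sell(price=102, qty=2): fills=none; bids=[#3:4@96] asks=[#4:10@101 #6:2@102]
After op 7 [order #7] limit_buy(price=100, qty=4): fills=none; bids=[#7:4@100 #3:4@96] asks=[#4:10@101 #6:2@102]
After op 8 [order #8] limit_buy(price=104, qty=8): fills=#8x#4:8@101; bids=[#7:4@100 #3:4@96] asks=[#4:2@101 #6:2@102]
After op 9 [order #9] limit_buy(price=101, qty=6): fills=#9x#4:2@101; bids=[#9:4@101 #7:4@100 #3:4@96] asks=[#6:2@102]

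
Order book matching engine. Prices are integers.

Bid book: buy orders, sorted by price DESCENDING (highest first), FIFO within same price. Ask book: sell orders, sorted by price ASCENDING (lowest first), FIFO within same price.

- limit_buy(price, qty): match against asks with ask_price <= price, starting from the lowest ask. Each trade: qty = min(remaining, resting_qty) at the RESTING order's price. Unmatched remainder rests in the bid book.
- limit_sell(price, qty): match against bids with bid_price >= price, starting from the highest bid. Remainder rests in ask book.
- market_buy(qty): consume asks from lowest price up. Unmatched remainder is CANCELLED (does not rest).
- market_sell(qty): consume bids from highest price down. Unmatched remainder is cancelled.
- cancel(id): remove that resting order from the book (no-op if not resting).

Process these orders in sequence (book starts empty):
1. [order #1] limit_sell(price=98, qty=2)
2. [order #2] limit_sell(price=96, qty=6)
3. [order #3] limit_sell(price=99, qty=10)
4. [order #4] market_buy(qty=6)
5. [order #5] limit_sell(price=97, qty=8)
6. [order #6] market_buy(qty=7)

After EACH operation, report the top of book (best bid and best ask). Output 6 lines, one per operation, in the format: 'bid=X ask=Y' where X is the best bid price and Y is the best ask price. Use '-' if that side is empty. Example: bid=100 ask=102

Answer: bid=- ask=98
bid=- ask=96
bid=- ask=96
bid=- ask=98
bid=- ask=97
bid=- ask=97

Derivation:
After op 1 [order #1] limit_sell(price=98, qty=2): fills=none; bids=[-] asks=[#1:2@98]
After op 2 [order #2] limit_sell(price=96, qty=6): fills=none; bids=[-] asks=[#2:6@96 #1:2@98]
After op 3 [order #3] limit_sell(price=99, qty=10): fills=none; bids=[-] asks=[#2:6@96 #1:2@98 #3:10@99]
After op 4 [order #4] market_buy(qty=6): fills=#4x#2:6@96; bids=[-] asks=[#1:2@98 #3:10@99]
After op 5 [order #5] limit_sell(price=97, qty=8): fills=none; bids=[-] asks=[#5:8@97 #1:2@98 #3:10@99]
After op 6 [order #6] market_buy(qty=7): fills=#6x#5:7@97; bids=[-] asks=[#5:1@97 #1:2@98 #3:10@99]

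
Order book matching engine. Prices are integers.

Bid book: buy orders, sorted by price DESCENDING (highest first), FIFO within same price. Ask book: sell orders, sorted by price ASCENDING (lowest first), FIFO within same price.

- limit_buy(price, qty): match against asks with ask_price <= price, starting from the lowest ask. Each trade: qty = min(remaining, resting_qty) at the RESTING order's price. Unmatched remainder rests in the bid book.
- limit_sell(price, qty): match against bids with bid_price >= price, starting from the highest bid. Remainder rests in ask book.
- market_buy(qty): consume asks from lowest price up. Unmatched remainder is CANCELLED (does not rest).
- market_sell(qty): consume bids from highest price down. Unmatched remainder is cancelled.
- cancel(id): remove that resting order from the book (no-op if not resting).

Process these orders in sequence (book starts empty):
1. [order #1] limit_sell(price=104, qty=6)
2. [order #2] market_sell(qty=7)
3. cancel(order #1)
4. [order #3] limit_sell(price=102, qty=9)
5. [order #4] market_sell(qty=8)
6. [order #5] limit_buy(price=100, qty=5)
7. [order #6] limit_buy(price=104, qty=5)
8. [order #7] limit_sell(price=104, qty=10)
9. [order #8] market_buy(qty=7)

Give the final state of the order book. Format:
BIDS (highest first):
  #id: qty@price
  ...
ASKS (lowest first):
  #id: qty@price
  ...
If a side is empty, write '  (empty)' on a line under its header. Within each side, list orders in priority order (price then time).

Answer: BIDS (highest first):
  #5: 5@100
ASKS (lowest first):
  #7: 7@104

Derivation:
After op 1 [order #1] limit_sell(price=104, qty=6): fills=none; bids=[-] asks=[#1:6@104]
After op 2 [order #2] market_sell(qty=7): fills=none; bids=[-] asks=[#1:6@104]
After op 3 cancel(order #1): fills=none; bids=[-] asks=[-]
After op 4 [order #3] limit_sell(price=102, qty=9): fills=none; bids=[-] asks=[#3:9@102]
After op 5 [order #4] market_sell(qty=8): fills=none; bids=[-] asks=[#3:9@102]
After op 6 [order #5] limit_buy(price=100, qty=5): fills=none; bids=[#5:5@100] asks=[#3:9@102]
After op 7 [order #6] limit_buy(price=104, qty=5): fills=#6x#3:5@102; bids=[#5:5@100] asks=[#3:4@102]
After op 8 [order #7] limit_sell(price=104, qty=10): fills=none; bids=[#5:5@100] asks=[#3:4@102 #7:10@104]
After op 9 [order #8] market_buy(qty=7): fills=#8x#3:4@102 #8x#7:3@104; bids=[#5:5@100] asks=[#7:7@104]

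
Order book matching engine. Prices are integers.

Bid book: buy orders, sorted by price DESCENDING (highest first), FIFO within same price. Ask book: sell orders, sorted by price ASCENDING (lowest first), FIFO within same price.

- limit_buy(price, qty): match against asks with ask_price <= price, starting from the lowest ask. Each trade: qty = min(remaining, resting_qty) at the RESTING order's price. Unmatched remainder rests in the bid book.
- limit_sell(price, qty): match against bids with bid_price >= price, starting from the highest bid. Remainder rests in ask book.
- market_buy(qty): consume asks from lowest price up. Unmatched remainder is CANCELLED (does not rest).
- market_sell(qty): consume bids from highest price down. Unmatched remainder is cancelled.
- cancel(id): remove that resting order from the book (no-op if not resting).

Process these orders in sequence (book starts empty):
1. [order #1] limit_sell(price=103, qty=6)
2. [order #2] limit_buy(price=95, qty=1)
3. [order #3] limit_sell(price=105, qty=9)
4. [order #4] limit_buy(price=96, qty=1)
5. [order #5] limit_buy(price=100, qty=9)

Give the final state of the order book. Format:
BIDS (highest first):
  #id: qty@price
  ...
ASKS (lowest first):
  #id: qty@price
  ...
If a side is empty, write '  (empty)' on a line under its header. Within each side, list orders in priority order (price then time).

Answer: BIDS (highest first):
  #5: 9@100
  #4: 1@96
  #2: 1@95
ASKS (lowest first):
  #1: 6@103
  #3: 9@105

Derivation:
After op 1 [order #1] limit_sell(price=103, qty=6): fills=none; bids=[-] asks=[#1:6@103]
After op 2 [order #2] limit_buy(price=95, qty=1): fills=none; bids=[#2:1@95] asks=[#1:6@103]
After op 3 [order #3] limit_sell(price=105, qty=9): fills=none; bids=[#2:1@95] asks=[#1:6@103 #3:9@105]
After op 4 [order #4] limit_buy(price=96, qty=1): fills=none; bids=[#4:1@96 #2:1@95] asks=[#1:6@103 #3:9@105]
After op 5 [order #5] limit_buy(price=100, qty=9): fills=none; bids=[#5:9@100 #4:1@96 #2:1@95] asks=[#1:6@103 #3:9@105]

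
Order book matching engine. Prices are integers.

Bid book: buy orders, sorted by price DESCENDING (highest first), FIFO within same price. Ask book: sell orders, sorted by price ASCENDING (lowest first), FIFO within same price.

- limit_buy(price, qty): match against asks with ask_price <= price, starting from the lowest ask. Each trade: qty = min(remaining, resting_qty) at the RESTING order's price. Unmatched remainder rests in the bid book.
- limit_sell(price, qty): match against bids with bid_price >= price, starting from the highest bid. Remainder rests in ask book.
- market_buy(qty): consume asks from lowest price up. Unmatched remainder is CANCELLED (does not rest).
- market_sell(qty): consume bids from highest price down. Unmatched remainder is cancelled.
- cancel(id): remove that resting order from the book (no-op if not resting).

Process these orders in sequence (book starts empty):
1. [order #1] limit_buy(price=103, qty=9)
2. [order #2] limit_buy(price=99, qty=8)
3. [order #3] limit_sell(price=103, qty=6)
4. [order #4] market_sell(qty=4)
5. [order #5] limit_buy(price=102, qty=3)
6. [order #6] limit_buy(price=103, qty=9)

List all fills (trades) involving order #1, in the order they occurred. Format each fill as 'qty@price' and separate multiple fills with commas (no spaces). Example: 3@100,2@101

Answer: 6@103,3@103

Derivation:
After op 1 [order #1] limit_buy(price=103, qty=9): fills=none; bids=[#1:9@103] asks=[-]
After op 2 [order #2] limit_buy(price=99, qty=8): fills=none; bids=[#1:9@103 #2:8@99] asks=[-]
After op 3 [order #3] limit_sell(price=103, qty=6): fills=#1x#3:6@103; bids=[#1:3@103 #2:8@99] asks=[-]
After op 4 [order #4] market_sell(qty=4): fills=#1x#4:3@103 #2x#4:1@99; bids=[#2:7@99] asks=[-]
After op 5 [order #5] limit_buy(price=102, qty=3): fills=none; bids=[#5:3@102 #2:7@99] asks=[-]
After op 6 [order #6] limit_buy(price=103, qty=9): fills=none; bids=[#6:9@103 #5:3@102 #2:7@99] asks=[-]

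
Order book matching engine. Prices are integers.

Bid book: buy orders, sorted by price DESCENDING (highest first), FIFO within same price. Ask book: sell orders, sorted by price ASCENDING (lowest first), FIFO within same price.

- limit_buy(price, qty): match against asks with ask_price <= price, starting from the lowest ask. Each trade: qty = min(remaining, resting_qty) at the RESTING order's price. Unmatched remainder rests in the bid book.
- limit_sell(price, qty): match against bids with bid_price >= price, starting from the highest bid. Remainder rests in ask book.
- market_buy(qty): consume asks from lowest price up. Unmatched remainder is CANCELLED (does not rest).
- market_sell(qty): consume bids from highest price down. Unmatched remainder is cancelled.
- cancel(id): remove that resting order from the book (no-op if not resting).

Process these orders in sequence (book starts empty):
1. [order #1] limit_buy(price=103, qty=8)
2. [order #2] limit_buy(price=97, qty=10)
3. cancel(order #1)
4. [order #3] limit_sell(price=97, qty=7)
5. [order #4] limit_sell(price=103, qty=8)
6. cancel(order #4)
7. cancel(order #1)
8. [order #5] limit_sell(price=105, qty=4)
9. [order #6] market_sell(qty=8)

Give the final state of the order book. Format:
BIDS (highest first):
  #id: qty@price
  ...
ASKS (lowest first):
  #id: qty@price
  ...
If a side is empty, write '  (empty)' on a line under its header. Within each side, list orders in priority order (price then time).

After op 1 [order #1] limit_buy(price=103, qty=8): fills=none; bids=[#1:8@103] asks=[-]
After op 2 [order #2] limit_buy(price=97, qty=10): fills=none; bids=[#1:8@103 #2:10@97] asks=[-]
After op 3 cancel(order #1): fills=none; bids=[#2:10@97] asks=[-]
After op 4 [order #3] limit_sell(price=97, qty=7): fills=#2x#3:7@97; bids=[#2:3@97] asks=[-]
After op 5 [order #4] limit_sell(price=103, qty=8): fills=none; bids=[#2:3@97] asks=[#4:8@103]
After op 6 cancel(order #4): fills=none; bids=[#2:3@97] asks=[-]
After op 7 cancel(order #1): fills=none; bids=[#2:3@97] asks=[-]
After op 8 [order #5] limit_sell(price=105, qty=4): fills=none; bids=[#2:3@97] asks=[#5:4@105]
After op 9 [order #6] market_sell(qty=8): fills=#2x#6:3@97; bids=[-] asks=[#5:4@105]

Answer: BIDS (highest first):
  (empty)
ASKS (lowest first):
  #5: 4@105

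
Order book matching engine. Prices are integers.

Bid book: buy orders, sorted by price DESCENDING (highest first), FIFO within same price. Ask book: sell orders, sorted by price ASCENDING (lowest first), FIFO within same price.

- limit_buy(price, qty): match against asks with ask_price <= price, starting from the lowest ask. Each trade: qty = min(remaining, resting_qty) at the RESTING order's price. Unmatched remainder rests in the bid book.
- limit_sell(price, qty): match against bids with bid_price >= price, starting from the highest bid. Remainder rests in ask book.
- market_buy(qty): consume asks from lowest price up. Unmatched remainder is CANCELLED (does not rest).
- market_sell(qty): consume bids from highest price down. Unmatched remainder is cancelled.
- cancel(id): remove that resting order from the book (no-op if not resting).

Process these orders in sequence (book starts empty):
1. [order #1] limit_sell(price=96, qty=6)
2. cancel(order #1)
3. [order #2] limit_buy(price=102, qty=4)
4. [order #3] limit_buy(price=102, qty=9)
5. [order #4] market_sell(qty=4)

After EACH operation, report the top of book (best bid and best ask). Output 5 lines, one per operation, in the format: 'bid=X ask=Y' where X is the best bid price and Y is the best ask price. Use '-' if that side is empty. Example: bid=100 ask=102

Answer: bid=- ask=96
bid=- ask=-
bid=102 ask=-
bid=102 ask=-
bid=102 ask=-

Derivation:
After op 1 [order #1] limit_sell(price=96, qty=6): fills=none; bids=[-] asks=[#1:6@96]
After op 2 cancel(order #1): fills=none; bids=[-] asks=[-]
After op 3 [order #2] limit_buy(price=102, qty=4): fills=none; bids=[#2:4@102] asks=[-]
After op 4 [order #3] limit_buy(price=102, qty=9): fills=none; bids=[#2:4@102 #3:9@102] asks=[-]
After op 5 [order #4] market_sell(qty=4): fills=#2x#4:4@102; bids=[#3:9@102] asks=[-]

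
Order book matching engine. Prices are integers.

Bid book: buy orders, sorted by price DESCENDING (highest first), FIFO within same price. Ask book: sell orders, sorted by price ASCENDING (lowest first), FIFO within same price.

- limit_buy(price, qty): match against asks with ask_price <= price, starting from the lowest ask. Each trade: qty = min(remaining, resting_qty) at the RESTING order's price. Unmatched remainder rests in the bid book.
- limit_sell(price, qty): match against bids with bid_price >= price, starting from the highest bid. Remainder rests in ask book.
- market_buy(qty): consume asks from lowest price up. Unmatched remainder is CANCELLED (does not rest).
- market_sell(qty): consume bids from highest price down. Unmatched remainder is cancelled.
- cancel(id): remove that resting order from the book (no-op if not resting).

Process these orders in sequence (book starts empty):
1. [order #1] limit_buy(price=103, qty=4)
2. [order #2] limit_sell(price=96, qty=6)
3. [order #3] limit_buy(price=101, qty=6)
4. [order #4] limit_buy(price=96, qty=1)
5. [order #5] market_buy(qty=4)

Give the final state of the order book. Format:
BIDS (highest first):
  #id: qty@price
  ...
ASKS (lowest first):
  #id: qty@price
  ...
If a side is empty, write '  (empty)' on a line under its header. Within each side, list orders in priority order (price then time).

After op 1 [order #1] limit_buy(price=103, qty=4): fills=none; bids=[#1:4@103] asks=[-]
After op 2 [order #2] limit_sell(price=96, qty=6): fills=#1x#2:4@103; bids=[-] asks=[#2:2@96]
After op 3 [order #3] limit_buy(price=101, qty=6): fills=#3x#2:2@96; bids=[#3:4@101] asks=[-]
After op 4 [order #4] limit_buy(price=96, qty=1): fills=none; bids=[#3:4@101 #4:1@96] asks=[-]
After op 5 [order #5] market_buy(qty=4): fills=none; bids=[#3:4@101 #4:1@96] asks=[-]

Answer: BIDS (highest first):
  #3: 4@101
  #4: 1@96
ASKS (lowest first):
  (empty)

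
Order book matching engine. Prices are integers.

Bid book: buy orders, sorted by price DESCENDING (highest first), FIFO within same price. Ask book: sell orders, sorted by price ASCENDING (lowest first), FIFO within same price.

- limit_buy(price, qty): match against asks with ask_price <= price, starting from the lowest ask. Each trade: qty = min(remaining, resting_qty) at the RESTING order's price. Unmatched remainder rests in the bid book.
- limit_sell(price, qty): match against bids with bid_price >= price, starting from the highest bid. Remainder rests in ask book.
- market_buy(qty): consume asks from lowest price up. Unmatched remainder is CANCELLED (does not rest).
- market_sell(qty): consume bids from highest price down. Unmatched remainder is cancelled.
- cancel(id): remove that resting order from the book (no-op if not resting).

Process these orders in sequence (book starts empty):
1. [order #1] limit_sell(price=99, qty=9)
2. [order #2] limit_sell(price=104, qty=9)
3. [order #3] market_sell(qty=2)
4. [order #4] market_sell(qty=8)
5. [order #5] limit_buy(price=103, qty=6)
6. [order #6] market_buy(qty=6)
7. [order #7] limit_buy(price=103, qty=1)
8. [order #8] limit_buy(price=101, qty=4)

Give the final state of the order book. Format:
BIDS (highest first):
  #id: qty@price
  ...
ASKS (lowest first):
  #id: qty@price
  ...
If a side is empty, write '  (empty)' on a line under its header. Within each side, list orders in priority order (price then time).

Answer: BIDS (highest first):
  #7: 1@103
  #8: 4@101
ASKS (lowest first):
  #2: 6@104

Derivation:
After op 1 [order #1] limit_sell(price=99, qty=9): fills=none; bids=[-] asks=[#1:9@99]
After op 2 [order #2] limit_sell(price=104, qty=9): fills=none; bids=[-] asks=[#1:9@99 #2:9@104]
After op 3 [order #3] market_sell(qty=2): fills=none; bids=[-] asks=[#1:9@99 #2:9@104]
After op 4 [order #4] market_sell(qty=8): fills=none; bids=[-] asks=[#1:9@99 #2:9@104]
After op 5 [order #5] limit_buy(price=103, qty=6): fills=#5x#1:6@99; bids=[-] asks=[#1:3@99 #2:9@104]
After op 6 [order #6] market_buy(qty=6): fills=#6x#1:3@99 #6x#2:3@104; bids=[-] asks=[#2:6@104]
After op 7 [order #7] limit_buy(price=103, qty=1): fills=none; bids=[#7:1@103] asks=[#2:6@104]
After op 8 [order #8] limit_buy(price=101, qty=4): fills=none; bids=[#7:1@103 #8:4@101] asks=[#2:6@104]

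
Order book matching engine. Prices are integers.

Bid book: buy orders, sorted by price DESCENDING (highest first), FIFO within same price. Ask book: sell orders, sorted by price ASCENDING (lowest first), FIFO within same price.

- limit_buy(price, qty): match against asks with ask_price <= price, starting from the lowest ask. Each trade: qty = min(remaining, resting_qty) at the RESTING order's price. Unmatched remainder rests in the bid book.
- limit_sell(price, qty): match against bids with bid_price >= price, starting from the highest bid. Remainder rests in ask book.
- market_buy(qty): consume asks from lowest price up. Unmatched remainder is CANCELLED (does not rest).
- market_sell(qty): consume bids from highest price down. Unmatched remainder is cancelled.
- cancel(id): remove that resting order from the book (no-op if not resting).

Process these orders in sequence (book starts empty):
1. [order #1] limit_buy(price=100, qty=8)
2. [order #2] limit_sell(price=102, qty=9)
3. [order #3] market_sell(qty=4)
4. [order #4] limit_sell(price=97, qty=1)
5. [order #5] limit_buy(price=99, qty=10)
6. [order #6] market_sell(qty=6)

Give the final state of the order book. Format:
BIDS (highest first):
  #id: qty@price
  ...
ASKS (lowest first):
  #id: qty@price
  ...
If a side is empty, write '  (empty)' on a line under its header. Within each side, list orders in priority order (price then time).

Answer: BIDS (highest first):
  #5: 7@99
ASKS (lowest first):
  #2: 9@102

Derivation:
After op 1 [order #1] limit_buy(price=100, qty=8): fills=none; bids=[#1:8@100] asks=[-]
After op 2 [order #2] limit_sell(price=102, qty=9): fills=none; bids=[#1:8@100] asks=[#2:9@102]
After op 3 [order #3] market_sell(qty=4): fills=#1x#3:4@100; bids=[#1:4@100] asks=[#2:9@102]
After op 4 [order #4] limit_sell(price=97, qty=1): fills=#1x#4:1@100; bids=[#1:3@100] asks=[#2:9@102]
After op 5 [order #5] limit_buy(price=99, qty=10): fills=none; bids=[#1:3@100 #5:10@99] asks=[#2:9@102]
After op 6 [order #6] market_sell(qty=6): fills=#1x#6:3@100 #5x#6:3@99; bids=[#5:7@99] asks=[#2:9@102]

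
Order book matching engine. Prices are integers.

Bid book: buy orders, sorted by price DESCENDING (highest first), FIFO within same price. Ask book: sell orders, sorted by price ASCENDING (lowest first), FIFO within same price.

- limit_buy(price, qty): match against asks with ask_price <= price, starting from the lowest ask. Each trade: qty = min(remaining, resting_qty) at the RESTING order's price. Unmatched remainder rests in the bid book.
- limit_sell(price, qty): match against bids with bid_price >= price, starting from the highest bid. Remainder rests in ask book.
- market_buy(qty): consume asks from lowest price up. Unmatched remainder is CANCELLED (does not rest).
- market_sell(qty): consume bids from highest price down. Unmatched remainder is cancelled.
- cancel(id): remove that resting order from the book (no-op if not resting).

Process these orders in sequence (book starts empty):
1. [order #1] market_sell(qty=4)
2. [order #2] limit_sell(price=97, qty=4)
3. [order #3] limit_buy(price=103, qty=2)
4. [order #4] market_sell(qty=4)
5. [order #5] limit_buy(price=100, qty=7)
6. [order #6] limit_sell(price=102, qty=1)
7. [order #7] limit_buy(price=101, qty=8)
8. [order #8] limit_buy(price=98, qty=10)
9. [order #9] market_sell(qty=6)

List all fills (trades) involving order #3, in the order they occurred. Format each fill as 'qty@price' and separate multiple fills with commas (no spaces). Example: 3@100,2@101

Answer: 2@97

Derivation:
After op 1 [order #1] market_sell(qty=4): fills=none; bids=[-] asks=[-]
After op 2 [order #2] limit_sell(price=97, qty=4): fills=none; bids=[-] asks=[#2:4@97]
After op 3 [order #3] limit_buy(price=103, qty=2): fills=#3x#2:2@97; bids=[-] asks=[#2:2@97]
After op 4 [order #4] market_sell(qty=4): fills=none; bids=[-] asks=[#2:2@97]
After op 5 [order #5] limit_buy(price=100, qty=7): fills=#5x#2:2@97; bids=[#5:5@100] asks=[-]
After op 6 [order #6] limit_sell(price=102, qty=1): fills=none; bids=[#5:5@100] asks=[#6:1@102]
After op 7 [order #7] limit_buy(price=101, qty=8): fills=none; bids=[#7:8@101 #5:5@100] asks=[#6:1@102]
After op 8 [order #8] limit_buy(price=98, qty=10): fills=none; bids=[#7:8@101 #5:5@100 #8:10@98] asks=[#6:1@102]
After op 9 [order #9] market_sell(qty=6): fills=#7x#9:6@101; bids=[#7:2@101 #5:5@100 #8:10@98] asks=[#6:1@102]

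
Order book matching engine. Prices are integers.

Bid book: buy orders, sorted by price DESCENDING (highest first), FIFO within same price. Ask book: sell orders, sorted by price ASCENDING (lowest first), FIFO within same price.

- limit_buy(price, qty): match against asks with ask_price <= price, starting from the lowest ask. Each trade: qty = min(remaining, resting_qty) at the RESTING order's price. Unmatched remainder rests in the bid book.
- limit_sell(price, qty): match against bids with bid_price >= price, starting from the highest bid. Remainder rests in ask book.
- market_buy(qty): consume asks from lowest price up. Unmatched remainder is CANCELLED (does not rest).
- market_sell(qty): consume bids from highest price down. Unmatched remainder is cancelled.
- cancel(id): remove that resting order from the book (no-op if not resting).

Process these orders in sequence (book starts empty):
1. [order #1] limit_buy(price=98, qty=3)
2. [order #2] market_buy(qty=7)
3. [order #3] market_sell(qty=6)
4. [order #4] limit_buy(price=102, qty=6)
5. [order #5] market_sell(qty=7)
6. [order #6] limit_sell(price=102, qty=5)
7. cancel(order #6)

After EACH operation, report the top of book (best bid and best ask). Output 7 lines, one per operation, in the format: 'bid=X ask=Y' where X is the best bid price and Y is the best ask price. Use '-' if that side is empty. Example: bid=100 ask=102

Answer: bid=98 ask=-
bid=98 ask=-
bid=- ask=-
bid=102 ask=-
bid=- ask=-
bid=- ask=102
bid=- ask=-

Derivation:
After op 1 [order #1] limit_buy(price=98, qty=3): fills=none; bids=[#1:3@98] asks=[-]
After op 2 [order #2] market_buy(qty=7): fills=none; bids=[#1:3@98] asks=[-]
After op 3 [order #3] market_sell(qty=6): fills=#1x#3:3@98; bids=[-] asks=[-]
After op 4 [order #4] limit_buy(price=102, qty=6): fills=none; bids=[#4:6@102] asks=[-]
After op 5 [order #5] market_sell(qty=7): fills=#4x#5:6@102; bids=[-] asks=[-]
After op 6 [order #6] limit_sell(price=102, qty=5): fills=none; bids=[-] asks=[#6:5@102]
After op 7 cancel(order #6): fills=none; bids=[-] asks=[-]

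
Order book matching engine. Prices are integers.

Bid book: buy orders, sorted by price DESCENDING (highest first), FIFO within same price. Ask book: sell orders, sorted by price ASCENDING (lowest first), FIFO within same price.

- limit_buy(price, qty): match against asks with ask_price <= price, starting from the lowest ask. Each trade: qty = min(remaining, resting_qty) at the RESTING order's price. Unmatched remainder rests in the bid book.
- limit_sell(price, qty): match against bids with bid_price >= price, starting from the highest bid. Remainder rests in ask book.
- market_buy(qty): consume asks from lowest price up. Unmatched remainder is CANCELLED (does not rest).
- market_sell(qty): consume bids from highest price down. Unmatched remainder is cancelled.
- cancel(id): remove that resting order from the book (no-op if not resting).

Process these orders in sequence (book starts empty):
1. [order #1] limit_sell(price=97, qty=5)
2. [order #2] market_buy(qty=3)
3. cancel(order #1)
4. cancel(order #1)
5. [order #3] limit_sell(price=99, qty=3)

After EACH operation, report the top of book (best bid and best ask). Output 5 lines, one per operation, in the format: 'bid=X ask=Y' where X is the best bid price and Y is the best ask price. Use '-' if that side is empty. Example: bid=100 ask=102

Answer: bid=- ask=97
bid=- ask=97
bid=- ask=-
bid=- ask=-
bid=- ask=99

Derivation:
After op 1 [order #1] limit_sell(price=97, qty=5): fills=none; bids=[-] asks=[#1:5@97]
After op 2 [order #2] market_buy(qty=3): fills=#2x#1:3@97; bids=[-] asks=[#1:2@97]
After op 3 cancel(order #1): fills=none; bids=[-] asks=[-]
After op 4 cancel(order #1): fills=none; bids=[-] asks=[-]
After op 5 [order #3] limit_sell(price=99, qty=3): fills=none; bids=[-] asks=[#3:3@99]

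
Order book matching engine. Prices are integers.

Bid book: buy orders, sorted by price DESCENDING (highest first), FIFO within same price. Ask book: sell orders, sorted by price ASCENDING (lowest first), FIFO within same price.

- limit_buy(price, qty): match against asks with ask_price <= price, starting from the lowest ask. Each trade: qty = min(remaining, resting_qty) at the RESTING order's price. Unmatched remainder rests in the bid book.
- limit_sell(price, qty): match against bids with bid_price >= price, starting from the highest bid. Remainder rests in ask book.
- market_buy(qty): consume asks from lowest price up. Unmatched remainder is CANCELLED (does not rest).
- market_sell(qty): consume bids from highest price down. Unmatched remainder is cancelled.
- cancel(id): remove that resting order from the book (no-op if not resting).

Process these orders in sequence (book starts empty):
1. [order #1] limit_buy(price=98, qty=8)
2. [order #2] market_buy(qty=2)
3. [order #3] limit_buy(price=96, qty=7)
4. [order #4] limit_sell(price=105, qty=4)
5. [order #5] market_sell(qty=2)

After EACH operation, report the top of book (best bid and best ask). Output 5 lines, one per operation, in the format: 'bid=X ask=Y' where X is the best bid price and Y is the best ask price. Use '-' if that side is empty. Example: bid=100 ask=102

Answer: bid=98 ask=-
bid=98 ask=-
bid=98 ask=-
bid=98 ask=105
bid=98 ask=105

Derivation:
After op 1 [order #1] limit_buy(price=98, qty=8): fills=none; bids=[#1:8@98] asks=[-]
After op 2 [order #2] market_buy(qty=2): fills=none; bids=[#1:8@98] asks=[-]
After op 3 [order #3] limit_buy(price=96, qty=7): fills=none; bids=[#1:8@98 #3:7@96] asks=[-]
After op 4 [order #4] limit_sell(price=105, qty=4): fills=none; bids=[#1:8@98 #3:7@96] asks=[#4:4@105]
After op 5 [order #5] market_sell(qty=2): fills=#1x#5:2@98; bids=[#1:6@98 #3:7@96] asks=[#4:4@105]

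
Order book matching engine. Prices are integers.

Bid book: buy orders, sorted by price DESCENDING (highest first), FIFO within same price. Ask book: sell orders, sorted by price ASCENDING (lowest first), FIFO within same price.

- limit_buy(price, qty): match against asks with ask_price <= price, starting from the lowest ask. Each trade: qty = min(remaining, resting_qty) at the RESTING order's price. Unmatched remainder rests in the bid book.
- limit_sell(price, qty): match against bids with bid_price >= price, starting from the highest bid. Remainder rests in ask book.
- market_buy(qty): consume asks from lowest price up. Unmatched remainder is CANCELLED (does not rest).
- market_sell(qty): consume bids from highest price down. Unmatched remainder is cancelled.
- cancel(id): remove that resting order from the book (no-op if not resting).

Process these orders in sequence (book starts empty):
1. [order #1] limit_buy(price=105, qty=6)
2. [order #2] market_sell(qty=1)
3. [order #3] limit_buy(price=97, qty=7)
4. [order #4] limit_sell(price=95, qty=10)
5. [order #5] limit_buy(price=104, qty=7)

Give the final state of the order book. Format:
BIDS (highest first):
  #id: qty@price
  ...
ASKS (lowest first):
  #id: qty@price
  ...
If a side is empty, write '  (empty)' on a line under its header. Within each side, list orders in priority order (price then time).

After op 1 [order #1] limit_buy(price=105, qty=6): fills=none; bids=[#1:6@105] asks=[-]
After op 2 [order #2] market_sell(qty=1): fills=#1x#2:1@105; bids=[#1:5@105] asks=[-]
After op 3 [order #3] limit_buy(price=97, qty=7): fills=none; bids=[#1:5@105 #3:7@97] asks=[-]
After op 4 [order #4] limit_sell(price=95, qty=10): fills=#1x#4:5@105 #3x#4:5@97; bids=[#3:2@97] asks=[-]
After op 5 [order #5] limit_buy(price=104, qty=7): fills=none; bids=[#5:7@104 #3:2@97] asks=[-]

Answer: BIDS (highest first):
  #5: 7@104
  #3: 2@97
ASKS (lowest first):
  (empty)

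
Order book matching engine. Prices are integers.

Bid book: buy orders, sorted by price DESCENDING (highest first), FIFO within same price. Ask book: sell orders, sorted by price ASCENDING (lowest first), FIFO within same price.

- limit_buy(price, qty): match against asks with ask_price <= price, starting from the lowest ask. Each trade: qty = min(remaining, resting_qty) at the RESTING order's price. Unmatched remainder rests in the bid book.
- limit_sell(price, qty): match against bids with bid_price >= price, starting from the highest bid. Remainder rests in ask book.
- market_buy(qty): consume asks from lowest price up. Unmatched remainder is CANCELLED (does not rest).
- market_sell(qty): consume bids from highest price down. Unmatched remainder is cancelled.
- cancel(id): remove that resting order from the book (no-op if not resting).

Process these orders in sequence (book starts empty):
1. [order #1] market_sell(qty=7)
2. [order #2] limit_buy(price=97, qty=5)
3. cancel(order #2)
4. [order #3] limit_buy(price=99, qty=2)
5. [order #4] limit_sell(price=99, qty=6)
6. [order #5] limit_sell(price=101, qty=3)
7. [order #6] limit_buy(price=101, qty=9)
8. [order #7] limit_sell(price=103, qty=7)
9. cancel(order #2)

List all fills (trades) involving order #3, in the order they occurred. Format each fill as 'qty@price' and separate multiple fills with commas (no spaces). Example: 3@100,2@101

Answer: 2@99

Derivation:
After op 1 [order #1] market_sell(qty=7): fills=none; bids=[-] asks=[-]
After op 2 [order #2] limit_buy(price=97, qty=5): fills=none; bids=[#2:5@97] asks=[-]
After op 3 cancel(order #2): fills=none; bids=[-] asks=[-]
After op 4 [order #3] limit_buy(price=99, qty=2): fills=none; bids=[#3:2@99] asks=[-]
After op 5 [order #4] limit_sell(price=99, qty=6): fills=#3x#4:2@99; bids=[-] asks=[#4:4@99]
After op 6 [order #5] limit_sell(price=101, qty=3): fills=none; bids=[-] asks=[#4:4@99 #5:3@101]
After op 7 [order #6] limit_buy(price=101, qty=9): fills=#6x#4:4@99 #6x#5:3@101; bids=[#6:2@101] asks=[-]
After op 8 [order #7] limit_sell(price=103, qty=7): fills=none; bids=[#6:2@101] asks=[#7:7@103]
After op 9 cancel(order #2): fills=none; bids=[#6:2@101] asks=[#7:7@103]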